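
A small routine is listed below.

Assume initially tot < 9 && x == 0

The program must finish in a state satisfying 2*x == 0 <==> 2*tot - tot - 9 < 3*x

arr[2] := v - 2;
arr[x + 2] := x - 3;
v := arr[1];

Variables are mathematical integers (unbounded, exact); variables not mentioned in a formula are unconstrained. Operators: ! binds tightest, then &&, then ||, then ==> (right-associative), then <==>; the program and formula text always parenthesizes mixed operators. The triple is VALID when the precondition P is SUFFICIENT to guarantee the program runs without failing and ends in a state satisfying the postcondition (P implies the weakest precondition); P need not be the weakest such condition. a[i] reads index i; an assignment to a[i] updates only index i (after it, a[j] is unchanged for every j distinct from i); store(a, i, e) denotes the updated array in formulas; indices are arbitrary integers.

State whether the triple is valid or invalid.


Working backward. After the program, the postcondition 2*x == 0 <==> 2*tot - tot - 9 < 3*x must hold; in canonical form it is 2*x == 0 <==> tot < 3*x + 9.
Before v := arr[1]: 2*x == 0 <==> tot < 3*x + 9
Before arr[x + 2] := x - 3: 2*x == 0 <==> tot < 3*x + 9
Before arr[2] := v - 2: 2*x == 0 <==> tot < 3*x + 9
The weakest precondition is 2*x == 0 <==> tot < 3*x + 9.
Check whether tot < 9 && x == 0 implies it.
Every state satisfying the precondition satisfies the weakest precondition: the implication holds.
Answer: valid


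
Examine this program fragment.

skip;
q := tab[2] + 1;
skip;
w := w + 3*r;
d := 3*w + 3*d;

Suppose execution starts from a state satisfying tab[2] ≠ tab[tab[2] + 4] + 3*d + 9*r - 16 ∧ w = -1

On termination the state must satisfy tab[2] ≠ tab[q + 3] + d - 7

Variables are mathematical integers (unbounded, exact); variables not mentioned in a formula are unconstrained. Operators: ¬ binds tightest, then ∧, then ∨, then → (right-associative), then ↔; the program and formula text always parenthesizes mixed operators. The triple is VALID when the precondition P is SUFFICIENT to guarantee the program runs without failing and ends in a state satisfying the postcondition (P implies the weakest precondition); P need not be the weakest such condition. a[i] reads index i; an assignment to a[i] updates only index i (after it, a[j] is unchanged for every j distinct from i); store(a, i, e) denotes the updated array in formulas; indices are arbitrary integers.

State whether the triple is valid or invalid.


Working backward. After the program, tab[2] ≠ tab[q + 3] + d - 7 must hold.
Before d := 3*w + 3*d: tab[2] ≠ tab[q + 3] + 3*d + 3*w - 7
Before w := w + 3*r: tab[2] ≠ tab[q + 3] + 3*d + 9*r + 3*w - 7
Before skip: tab[2] ≠ tab[q + 3] + 3*d + 9*r + 3*w - 7
Before q := tab[2] + 1: tab[2] ≠ tab[tab[2] + 4] + 3*d + 9*r + 3*w - 7
Before skip: tab[2] ≠ tab[tab[2] + 4] + 3*d + 9*r + 3*w - 7
The weakest precondition is tab[2] ≠ tab[tab[2] + 4] + 3*d + 9*r + 3*w - 7.
Check whether tab[2] ≠ tab[tab[2] + 4] + 3*d + 9*r - 16 ∧ w = -1 implies it.
Countermodel: at the initial state d = 3, r = 0, tab = {[2] = 0, [4] = 1, elsewhere 1}, w = -1, the precondition holds but the weakest precondition fails.
Answer: invalid


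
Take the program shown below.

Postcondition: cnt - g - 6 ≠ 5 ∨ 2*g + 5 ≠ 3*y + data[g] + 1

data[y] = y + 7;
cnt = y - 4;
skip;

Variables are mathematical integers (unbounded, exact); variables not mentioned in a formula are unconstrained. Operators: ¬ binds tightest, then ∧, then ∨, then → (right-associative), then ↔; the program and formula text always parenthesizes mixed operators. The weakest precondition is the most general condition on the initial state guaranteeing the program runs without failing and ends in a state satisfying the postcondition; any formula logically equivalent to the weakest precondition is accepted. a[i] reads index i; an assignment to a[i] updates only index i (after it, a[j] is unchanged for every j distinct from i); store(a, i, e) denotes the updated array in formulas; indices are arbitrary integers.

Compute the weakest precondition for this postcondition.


Working backward. After the program, the postcondition cnt - g - 6 ≠ 5 ∨ 2*g + 5 ≠ 3*y + data[g] + 1 must hold; in canonical form it is cnt ≠ g + 11 ∨ 2*g ≠ data[g] + 3*y - 4.
Before skip: cnt ≠ g + 11 ∨ 2*g ≠ data[g] + 3*y - 4
Before cnt := y - 4: y ≠ g + 15 ∨ 2*g ≠ data[g] + 3*y - 4
Before data[y] := y + 7: y ≠ g + 15 ∨ 2*g ≠ store(data, y, y + 7)[g] + 3*y - 4
Answer: WP = y ≠ g + 15 ∨ 2*g ≠ store(data, y, y + 7)[g] + 3*y - 4


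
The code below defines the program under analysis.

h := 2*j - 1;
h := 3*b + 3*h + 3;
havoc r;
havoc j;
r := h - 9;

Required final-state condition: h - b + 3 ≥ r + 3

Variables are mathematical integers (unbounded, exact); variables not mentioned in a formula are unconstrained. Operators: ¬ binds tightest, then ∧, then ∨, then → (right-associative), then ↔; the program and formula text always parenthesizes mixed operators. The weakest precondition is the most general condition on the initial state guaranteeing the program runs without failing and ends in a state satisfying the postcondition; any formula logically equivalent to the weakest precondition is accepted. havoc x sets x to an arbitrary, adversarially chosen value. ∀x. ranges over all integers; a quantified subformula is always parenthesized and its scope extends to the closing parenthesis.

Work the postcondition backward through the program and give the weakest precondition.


Working backward. After the program, the postcondition h - b + 3 ≥ r + 3 must hold; in canonical form it is h ≥ b + r.
Before r := h - 9: b ≤ 9
Before havoc j: b ≤ 9
Before havoc r: b ≤ 9
Before h := 3*b + 3*h + 3: b ≤ 9
Before h := 2*j - 1: b ≤ 9
Answer: WP = b ≤ 9


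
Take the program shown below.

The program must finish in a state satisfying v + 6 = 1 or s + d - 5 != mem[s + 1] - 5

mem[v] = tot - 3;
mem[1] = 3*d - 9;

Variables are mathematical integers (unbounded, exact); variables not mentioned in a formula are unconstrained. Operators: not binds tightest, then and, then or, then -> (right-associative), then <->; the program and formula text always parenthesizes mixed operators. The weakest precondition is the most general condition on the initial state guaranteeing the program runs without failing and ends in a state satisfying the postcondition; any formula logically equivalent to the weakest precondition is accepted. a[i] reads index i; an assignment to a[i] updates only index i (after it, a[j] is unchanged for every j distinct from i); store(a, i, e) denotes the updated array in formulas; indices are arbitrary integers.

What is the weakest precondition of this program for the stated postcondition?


Working backward. After the program, the postcondition v + 6 = 1 or s + d - 5 != mem[s + 1] - 5 must hold; in canonical form it is v = -5 or d + s != mem[s + 1].
Before mem[1] := 3*d - 9: v = -5 or d + s != store(mem, 1, 3*d - 9)[s + 1]
Before mem[v] := tot - 3: v = -5 or d + s != store(store(mem, v, tot - 3), 1, 3*d - 9)[s + 1]
Answer: WP = v = -5 or d + s != store(store(mem, v, tot - 3), 1, 3*d - 9)[s + 1]


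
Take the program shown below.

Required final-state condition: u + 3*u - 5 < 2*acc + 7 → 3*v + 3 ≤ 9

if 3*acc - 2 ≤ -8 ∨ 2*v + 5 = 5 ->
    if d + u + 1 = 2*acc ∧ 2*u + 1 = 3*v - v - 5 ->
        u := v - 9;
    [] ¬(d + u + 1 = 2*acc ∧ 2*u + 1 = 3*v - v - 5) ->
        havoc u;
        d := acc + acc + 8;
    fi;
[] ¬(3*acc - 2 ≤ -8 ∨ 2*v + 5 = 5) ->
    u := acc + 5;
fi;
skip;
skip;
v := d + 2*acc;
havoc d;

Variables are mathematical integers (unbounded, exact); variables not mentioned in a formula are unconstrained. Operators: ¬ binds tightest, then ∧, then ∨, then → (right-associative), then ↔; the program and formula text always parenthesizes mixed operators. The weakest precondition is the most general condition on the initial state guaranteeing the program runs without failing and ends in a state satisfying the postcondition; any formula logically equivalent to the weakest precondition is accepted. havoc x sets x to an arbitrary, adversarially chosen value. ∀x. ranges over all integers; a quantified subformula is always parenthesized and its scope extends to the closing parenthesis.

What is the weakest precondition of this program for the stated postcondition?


Working backward. After the program, the postcondition u + 3*u - 5 < 2*acc + 7 → 3*v + 3 ≤ 9 must hold; in canonical form it is 4*u < 2*acc + 12 → 3*v ≤ 6.
Before havoc d: 4*u < 2*acc + 12 → 3*v ≤ 6
Before v := d + 2*acc: 4*u < 2*acc + 12 → 6*acc + 3*d ≤ 6
Before skip: 4*u < 2*acc + 12 → 6*acc + 3*d ≤ 6
Before skip: 4*u < 2*acc + 12 → 6*acc + 3*d ≤ 6
Then branch requires ((d + u = 2*acc - 1 ∧ 2*u = 2*v - 6) → (4*v < 2*acc + 48 → 6*acc + 3*d ≤ 6)) ∧ ((¬(d + u = 2*acc - 1 ∧ 2*u = 2*v - 6)) → (∀u_1. (4*u_1 < 2*acc + 12 → 12*acc ≤ -18))); else branch requires 2*acc < -8 → 6*acc + 3*d ≤ 6.
Before the if: ((3*acc ≤ -6 ∨ 2*v = 0) → (((d + u = 2*acc - 1 ∧ 2*u = 2*v - 6) → (4*v < 2*acc + 48 → 6*acc + 3*d ≤ 6)) ∧ ((¬(d + u = 2*acc - 1 ∧ 2*u = 2*v - 6)) → (∀u_1. (4*u_1 < 2*acc + 12 → 12*acc ≤ -18))))) ∧ ((¬(3*acc ≤ -6 ∨ 2*v = 0)) → (2*acc < -8 → 6*acc + 3*d ≤ 6))
Answer: WP = ((3*acc ≤ -6 ∨ 2*v = 0) → (((d + u = 2*acc - 1 ∧ 2*u = 2*v - 6) → (4*v < 2*acc + 48 → 6*acc + 3*d ≤ 6)) ∧ ((¬(d + u = 2*acc - 1 ∧ 2*u = 2*v - 6)) → (∀u_1. (4*u_1 < 2*acc + 12 → 12*acc ≤ -18))))) ∧ ((¬(3*acc ≤ -6 ∨ 2*v = 0)) → (2*acc < -8 → 6*acc + 3*d ≤ 6))


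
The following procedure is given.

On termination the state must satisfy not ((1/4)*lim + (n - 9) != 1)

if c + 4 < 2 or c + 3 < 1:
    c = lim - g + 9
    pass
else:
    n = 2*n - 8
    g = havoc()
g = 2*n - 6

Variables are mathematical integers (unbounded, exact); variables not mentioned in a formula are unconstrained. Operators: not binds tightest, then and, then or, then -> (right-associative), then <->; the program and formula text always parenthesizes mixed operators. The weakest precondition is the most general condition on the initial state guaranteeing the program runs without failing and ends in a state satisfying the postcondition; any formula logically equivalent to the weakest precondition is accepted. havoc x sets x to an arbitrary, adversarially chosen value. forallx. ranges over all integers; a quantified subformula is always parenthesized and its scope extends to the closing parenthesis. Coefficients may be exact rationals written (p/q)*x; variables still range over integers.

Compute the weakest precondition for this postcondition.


Working backward. After the program, the postcondition not ((1/4)*lim + (n - 9) != 1) must hold; in canonical form it is not ((1/4)*lim + n != 10).
Before g := 2*n - 6: not ((1/4)*lim + n != 10)
Then branch requires not ((1/4)*lim + n != 10); else branch requires not ((1/4)*lim + 2*n != 18).
Before the if: (c < -2 -> (not ((1/4)*lim + n != 10))) and ((not (c < -2)) -> (not ((1/4)*lim + 2*n != 18)))
Answer: WP = (c < -2 -> (not ((1/4)*lim + n != 10))) and ((not (c < -2)) -> (not ((1/4)*lim + 2*n != 18)))


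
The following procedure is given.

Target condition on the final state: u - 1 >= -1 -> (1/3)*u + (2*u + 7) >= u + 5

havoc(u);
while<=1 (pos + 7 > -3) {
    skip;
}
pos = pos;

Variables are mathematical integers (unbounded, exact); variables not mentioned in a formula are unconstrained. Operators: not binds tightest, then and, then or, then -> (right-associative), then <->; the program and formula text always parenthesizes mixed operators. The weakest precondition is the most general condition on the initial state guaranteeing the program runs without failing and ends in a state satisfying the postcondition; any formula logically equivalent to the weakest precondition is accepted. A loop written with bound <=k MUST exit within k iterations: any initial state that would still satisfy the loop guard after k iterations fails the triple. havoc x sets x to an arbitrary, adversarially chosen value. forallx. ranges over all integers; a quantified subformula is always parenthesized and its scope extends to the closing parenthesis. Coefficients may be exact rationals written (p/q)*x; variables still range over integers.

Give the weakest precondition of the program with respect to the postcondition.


Working backward. After the program, the postcondition u - 1 >= -1 -> (1/3)*u + (2*u + 7) >= u + 5 must hold; in canonical form it is u >= 0 -> (4/3)*u >= -2.
Before pos := pos: u >= 0 -> (4/3)*u >= -2
Before the loop (bound <=1), unroll the exhaustion recursion (WP_0 = exit-now case; WP_j = one more guarded iteration, up to j = 1):
  WP_0: (not (pos > -10)) and (u >= 0 -> (4/3)*u >= -2)
  WP_1: (pos > -10 -> ((not (pos > -10)) and (u >= 0 -> (4/3)*u >= -2))) and ((not (pos > -10)) -> (u >= 0 -> (4/3)*u >= -2))
So before the loop: (pos > -10 -> ((not (pos > -10)) and (u >= 0 -> (4/3)*u >= -2))) and ((not (pos > -10)) -> (u >= 0 -> (4/3)*u >= -2))
Before havoc u: forall u_1. ((pos > -10 -> ((not (pos > -10)) and (u_1 >= 0 -> (4/3)*u_1 >= -2))) and ((not (pos > -10)) -> (u_1 >= 0 -> (4/3)*u_1 >= -2)))
Answer: WP = forall u_1. ((pos > -10 -> ((not (pos > -10)) and (u_1 >= 0 -> (4/3)*u_1 >= -2))) and ((not (pos > -10)) -> (u_1 >= 0 -> (4/3)*u_1 >= -2)))


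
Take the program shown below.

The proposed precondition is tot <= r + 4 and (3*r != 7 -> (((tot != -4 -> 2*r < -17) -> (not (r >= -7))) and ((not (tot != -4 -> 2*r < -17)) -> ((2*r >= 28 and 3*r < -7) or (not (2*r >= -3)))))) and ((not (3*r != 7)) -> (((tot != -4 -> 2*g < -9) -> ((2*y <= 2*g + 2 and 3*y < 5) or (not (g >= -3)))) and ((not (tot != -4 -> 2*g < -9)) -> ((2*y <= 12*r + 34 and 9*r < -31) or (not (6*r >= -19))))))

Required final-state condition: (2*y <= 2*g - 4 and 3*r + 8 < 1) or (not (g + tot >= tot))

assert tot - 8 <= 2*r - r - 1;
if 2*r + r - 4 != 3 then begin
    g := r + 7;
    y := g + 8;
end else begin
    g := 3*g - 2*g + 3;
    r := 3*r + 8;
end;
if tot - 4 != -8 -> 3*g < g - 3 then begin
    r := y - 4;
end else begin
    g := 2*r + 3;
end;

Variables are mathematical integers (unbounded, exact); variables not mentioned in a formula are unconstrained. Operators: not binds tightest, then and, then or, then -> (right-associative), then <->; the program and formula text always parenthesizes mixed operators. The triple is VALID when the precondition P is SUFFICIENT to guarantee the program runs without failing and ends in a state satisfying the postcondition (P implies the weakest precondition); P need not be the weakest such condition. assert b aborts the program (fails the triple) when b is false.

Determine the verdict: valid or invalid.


Working backward. After the program, the postcondition (2*y <= 2*g - 4 and 3*r + 8 < 1) or (not (g + tot >= tot)) must hold; in canonical form it is (2*y <= 2*g - 4 and 3*r < -7) or (not (g >= 0)).
Then branch requires (2*y <= 2*g - 4 and 3*y < 5) or (not (g >= 0)); else branch requires (2*y <= 4*r + 2 and 3*r < -7) or (not (2*r >= -3)).
Before the if: ((tot != -4 -> 2*g < -3) -> ((2*y <= 2*g - 4 and 3*y < 5) or (not (g >= 0)))) and ((not (tot != -4 -> 2*g < -3)) -> ((2*y <= 4*r + 2 and 3*r < -7) or (not (2*r >= -3))))
Then branch requires ((tot != -4 -> 2*r < -17) -> (not (r >= -7))) and ((not (tot != -4 -> 2*r < -17)) -> ((2*r >= 28 and 3*r < -7) or (not (2*r >= -3)))); else branch requires ((tot != -4 -> 2*g < -9) -> ((2*y <= 2*g + 2 and 3*y < 5) or (not (g >= -3)))) and ((not (tot != -4 -> 2*g < -9)) -> ((2*y <= 12*r + 34 and 9*r < -31) or (not (6*r >= -19)))).
Before the if: (3*r != 7 -> (((tot != -4 -> 2*r < -17) -> (not (r >= -7))) and ((not (tot != -4 -> 2*r < -17)) -> ((2*r >= 28 and 3*r < -7) or (not (2*r >= -3)))))) and ((not (3*r != 7)) -> (((tot != -4 -> 2*g < -9) -> ((2*y <= 2*g + 2 and 3*y < 5) or (not (g >= -3)))) and ((not (tot != -4 -> 2*g < -9)) -> ((2*y <= 12*r + 34 and 9*r < -31) or (not (6*r >= -19))))))
Before assert tot - 8 <= 2*r - r - 1: tot <= r + 7 and (3*r != 7 -> (((tot != -4 -> 2*r < -17) -> (not (r >= -7))) and ((not (tot != -4 -> 2*r < -17)) -> ((2*r >= 28 and 3*r < -7) or (not (2*r >= -3)))))) and ((not (3*r != 7)) -> (((tot != -4 -> 2*g < -9) -> ((2*y <= 2*g + 2 and 3*y < 5) or (not (g >= -3)))) and ((not (tot != -4 -> 2*g < -9)) -> ((2*y <= 12*r + 34 and 9*r < -31) or (not (6*r >= -19))))))
The weakest precondition is tot <= r + 7 and (3*r != 7 -> (((tot != -4 -> 2*r < -17) -> (not (r >= -7))) and ((not (tot != -4 -> 2*r < -17)) -> ((2*r >= 28 and 3*r < -7) or (not (2*r >= -3)))))) and ((not (3*r != 7)) -> (((tot != -4 -> 2*g < -9) -> ((2*y <= 2*g + 2 and 3*y < 5) or (not (g >= -3)))) and ((not (tot != -4 -> 2*g < -9)) -> ((2*y <= 12*r + 34 and 9*r < -31) or (not (6*r >= -19)))))).
Check whether tot <= r + 4 and (3*r != 7 -> (((tot != -4 -> 2*r < -17) -> (not (r >= -7))) and ((not (tot != -4 -> 2*r < -17)) -> ((2*r >= 28 and 3*r < -7) or (not (2*r >= -3)))))) and ((not (3*r != 7)) -> (((tot != -4 -> 2*g < -9) -> ((2*y <= 2*g + 2 and 3*y < 5) or (not (g >= -3)))) and ((not (tot != -4 -> 2*g < -9)) -> ((2*y <= 12*r + 34 and 9*r < -31) or (not (6*r >= -19)))))) implies it.
Every state satisfying the precondition satisfies the weakest precondition: the implication holds.
Answer: valid


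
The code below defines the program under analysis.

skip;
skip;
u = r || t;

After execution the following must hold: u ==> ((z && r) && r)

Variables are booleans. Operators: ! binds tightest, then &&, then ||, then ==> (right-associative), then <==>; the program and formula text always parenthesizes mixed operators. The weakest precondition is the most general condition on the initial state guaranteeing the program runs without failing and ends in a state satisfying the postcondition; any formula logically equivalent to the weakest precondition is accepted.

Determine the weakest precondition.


Working backward. After the program, the postcondition u ==> ((z && r) && r) must hold; in canonical form it is u ==> (z && r).
Before u := r || t: (r || t) ==> (z && r)
Before skip: (r || t) ==> (z && r)
Before skip: (r || t) ==> (z && r)
Answer: WP = (r || t) ==> (z && r)


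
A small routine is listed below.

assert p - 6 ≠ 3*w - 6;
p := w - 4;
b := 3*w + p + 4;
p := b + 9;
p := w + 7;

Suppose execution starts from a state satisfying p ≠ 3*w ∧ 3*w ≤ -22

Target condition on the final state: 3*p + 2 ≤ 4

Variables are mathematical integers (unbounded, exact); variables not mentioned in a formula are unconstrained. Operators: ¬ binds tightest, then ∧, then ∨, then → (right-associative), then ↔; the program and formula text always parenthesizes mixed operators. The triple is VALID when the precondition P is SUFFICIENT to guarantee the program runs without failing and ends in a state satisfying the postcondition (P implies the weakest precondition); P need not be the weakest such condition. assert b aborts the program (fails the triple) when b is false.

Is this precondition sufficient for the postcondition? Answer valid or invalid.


Working backward. After the program, the postcondition 3*p + 2 ≤ 4 must hold; in canonical form it is 3*p ≤ 2.
Before p := w + 7: 3*w ≤ -19
Before p := b + 9: 3*w ≤ -19
Before b := 3*w + p + 4: 3*w ≤ -19
Before p := w - 4: 3*w ≤ -19
Before assert p - 6 ≠ 3*w - 6: p ≠ 3*w ∧ 3*w ≤ -19
The weakest precondition is p ≠ 3*w ∧ 3*w ≤ -19.
Check whether p ≠ 3*w ∧ 3*w ≤ -22 implies it.
Every state satisfying the precondition satisfies the weakest precondition: the implication holds.
Answer: valid


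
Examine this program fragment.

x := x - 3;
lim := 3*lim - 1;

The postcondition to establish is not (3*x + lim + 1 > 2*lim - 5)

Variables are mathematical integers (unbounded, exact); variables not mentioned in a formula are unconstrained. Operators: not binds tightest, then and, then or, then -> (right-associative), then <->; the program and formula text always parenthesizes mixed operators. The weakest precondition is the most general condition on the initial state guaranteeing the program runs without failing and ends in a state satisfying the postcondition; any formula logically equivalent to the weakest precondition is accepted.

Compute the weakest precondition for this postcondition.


Working backward. After the program, the postcondition not (3*x + lim + 1 > 2*lim - 5) must hold; in canonical form it is not (3*x > lim - 6).
Before lim := 3*lim - 1: not (3*x > 3*lim - 7)
Before x := x - 3: not (3*x > 3*lim + 2)
Answer: WP = not (3*x > 3*lim + 2)


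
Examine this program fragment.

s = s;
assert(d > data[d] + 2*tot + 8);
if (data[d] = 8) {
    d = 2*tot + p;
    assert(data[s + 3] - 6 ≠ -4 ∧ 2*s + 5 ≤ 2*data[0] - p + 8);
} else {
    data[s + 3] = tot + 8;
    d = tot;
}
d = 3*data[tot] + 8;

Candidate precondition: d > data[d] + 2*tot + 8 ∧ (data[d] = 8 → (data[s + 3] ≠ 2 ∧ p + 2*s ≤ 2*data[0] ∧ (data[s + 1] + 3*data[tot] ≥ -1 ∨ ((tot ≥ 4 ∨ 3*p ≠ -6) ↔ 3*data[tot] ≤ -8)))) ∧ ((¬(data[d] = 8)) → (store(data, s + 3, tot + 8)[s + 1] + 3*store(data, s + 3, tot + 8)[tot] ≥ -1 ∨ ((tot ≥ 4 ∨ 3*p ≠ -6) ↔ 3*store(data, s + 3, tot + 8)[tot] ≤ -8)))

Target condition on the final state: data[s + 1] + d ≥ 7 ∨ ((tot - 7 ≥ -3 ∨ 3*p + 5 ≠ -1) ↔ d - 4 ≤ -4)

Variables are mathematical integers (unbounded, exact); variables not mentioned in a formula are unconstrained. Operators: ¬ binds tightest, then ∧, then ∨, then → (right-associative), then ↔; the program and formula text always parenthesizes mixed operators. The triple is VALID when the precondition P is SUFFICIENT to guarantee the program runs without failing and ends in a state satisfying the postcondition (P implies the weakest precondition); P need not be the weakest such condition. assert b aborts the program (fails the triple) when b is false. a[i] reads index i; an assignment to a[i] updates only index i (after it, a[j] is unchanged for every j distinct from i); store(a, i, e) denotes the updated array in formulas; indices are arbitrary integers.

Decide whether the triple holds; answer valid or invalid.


Working backward. After the program, the postcondition data[s + 1] + d ≥ 7 ∨ ((tot - 7 ≥ -3 ∨ 3*p + 5 ≠ -1) ↔ d - 4 ≤ -4) must hold; in canonical form it is data[s + 1] + d ≥ 7 ∨ ((tot ≥ 4 ∨ 3*p ≠ -6) ↔ d ≤ 0).
Before d := 3*data[tot] + 8: data[s + 1] + 3*data[tot] ≥ -1 ∨ ((tot ≥ 4 ∨ 3*p ≠ -6) ↔ 3*data[tot] ≤ -8)
Then branch requires data[s + 3] ≠ 2 ∧ p + 2*s ≤ 2*data[0] + 3 ∧ (data[s + 1] + 3*data[tot] ≥ -1 ∨ ((tot ≥ 4 ∨ 3*p ≠ -6) ↔ 3*data[tot] ≤ -8)); else branch requires store(data, s + 3, tot + 8)[s + 1] + 3*store(data, s + 3, tot + 8)[tot] ≥ -1 ∨ ((tot ≥ 4 ∨ 3*p ≠ -6) ↔ 3*store(data, s + 3, tot + 8)[tot] ≤ -8).
Before the if: (data[d] = 8 → (data[s + 3] ≠ 2 ∧ p + 2*s ≤ 2*data[0] + 3 ∧ (data[s + 1] + 3*data[tot] ≥ -1 ∨ ((tot ≥ 4 ∨ 3*p ≠ -6) ↔ 3*data[tot] ≤ -8)))) ∧ ((¬(data[d] = 8)) → (store(data, s + 3, tot + 8)[s + 1] + 3*store(data, s + 3, tot + 8)[tot] ≥ -1 ∨ ((tot ≥ 4 ∨ 3*p ≠ -6) ↔ 3*store(data, s + 3, tot + 8)[tot] ≤ -8)))
Before assert d > data[d] + 2*tot + 8: d > data[d] + 2*tot + 8 ∧ (data[d] = 8 → (data[s + 3] ≠ 2 ∧ p + 2*s ≤ 2*data[0] + 3 ∧ (data[s + 1] + 3*data[tot] ≥ -1 ∨ ((tot ≥ 4 ∨ 3*p ≠ -6) ↔ 3*data[tot] ≤ -8)))) ∧ ((¬(data[d] = 8)) → (store(data, s + 3, tot + 8)[s + 1] + 3*store(data, s + 3, tot + 8)[tot] ≥ -1 ∨ ((tot ≥ 4 ∨ 3*p ≠ -6) ↔ 3*store(data, s + 3, tot + 8)[tot] ≤ -8)))
Before s := s: d > data[d] + 2*tot + 8 ∧ (data[d] = 8 → (data[s + 3] ≠ 2 ∧ p + 2*s ≤ 2*data[0] + 3 ∧ (data[s + 1] + 3*data[tot] ≥ -1 ∨ ((tot ≥ 4 ∨ 3*p ≠ -6) ↔ 3*data[tot] ≤ -8)))) ∧ ((¬(data[d] = 8)) → (store(data, s + 3, tot + 8)[s + 1] + 3*store(data, s + 3, tot + 8)[tot] ≥ -1 ∨ ((tot ≥ 4 ∨ 3*p ≠ -6) ↔ 3*store(data, s + 3, tot + 8)[tot] ≤ -8)))
The weakest precondition is d > data[d] + 2*tot + 8 ∧ (data[d] = 8 → (data[s + 3] ≠ 2 ∧ p + 2*s ≤ 2*data[0] + 3 ∧ (data[s + 1] + 3*data[tot] ≥ -1 ∨ ((tot ≥ 4 ∨ 3*p ≠ -6) ↔ 3*data[tot] ≤ -8)))) ∧ ((¬(data[d] = 8)) → (store(data, s + 3, tot + 8)[s + 1] + 3*store(data, s + 3, tot + 8)[tot] ≥ -1 ∨ ((tot ≥ 4 ∨ 3*p ≠ -6) ↔ 3*store(data, s + 3, tot + 8)[tot] ≤ -8))).
Check whether d > data[d] + 2*tot + 8 ∧ (data[d] = 8 → (data[s + 3] ≠ 2 ∧ p + 2*s ≤ 2*data[0] ∧ (data[s + 1] + 3*data[tot] ≥ -1 ∨ ((tot ≥ 4 ∨ 3*p ≠ -6) ↔ 3*data[tot] ≤ -8)))) ∧ ((¬(data[d] = 8)) → (store(data, s + 3, tot + 8)[s + 1] + 3*store(data, s + 3, tot + 8)[tot] ≥ -1 ∨ ((tot ≥ 4 ∨ 3*p ≠ -6) ↔ 3*store(data, s + 3, tot + 8)[tot] ≤ -8))) implies it.
Every state satisfying the precondition satisfies the weakest precondition: the implication holds.
Answer: valid


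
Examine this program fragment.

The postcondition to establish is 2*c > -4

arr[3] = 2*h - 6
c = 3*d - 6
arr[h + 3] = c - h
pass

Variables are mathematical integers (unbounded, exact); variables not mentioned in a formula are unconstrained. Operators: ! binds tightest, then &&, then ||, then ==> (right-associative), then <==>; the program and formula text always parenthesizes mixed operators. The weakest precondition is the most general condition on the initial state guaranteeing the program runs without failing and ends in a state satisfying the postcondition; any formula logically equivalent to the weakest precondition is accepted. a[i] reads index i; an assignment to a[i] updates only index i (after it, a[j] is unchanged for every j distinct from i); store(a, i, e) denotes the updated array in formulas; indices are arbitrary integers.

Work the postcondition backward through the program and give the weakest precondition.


Working backward. After the program, 2*c > -4 must hold.
Before skip: 2*c > -4
Before arr[h + 3] := c - h: 2*c > -4
Before c := 3*d - 6: 6*d > 8
Before arr[3] := 2*h - 6: 6*d > 8
Answer: WP = 6*d > 8


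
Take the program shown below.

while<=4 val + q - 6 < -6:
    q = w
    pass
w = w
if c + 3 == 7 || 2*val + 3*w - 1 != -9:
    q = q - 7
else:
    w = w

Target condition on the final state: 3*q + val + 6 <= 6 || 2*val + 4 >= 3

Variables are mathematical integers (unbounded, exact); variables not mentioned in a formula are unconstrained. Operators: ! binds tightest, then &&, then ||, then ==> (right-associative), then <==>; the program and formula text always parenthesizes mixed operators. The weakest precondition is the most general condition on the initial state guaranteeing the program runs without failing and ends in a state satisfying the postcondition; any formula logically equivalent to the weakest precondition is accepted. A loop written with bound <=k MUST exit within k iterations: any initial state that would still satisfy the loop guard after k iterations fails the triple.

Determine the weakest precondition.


Working backward. After the program, the postcondition 3*q + val + 6 <= 6 || 2*val + 4 >= 3 must hold; in canonical form it is 3*q + val <= 0 || 2*val >= -1.
Then branch requires 3*q + val <= 21 || 2*val >= -1; else branch requires 3*q + val <= 0 || 2*val >= -1.
Before the if: ((c == 4 || 2*val + 3*w != -8) ==> (3*q + val <= 21 || 2*val >= -1)) && ((!(c == 4 || 2*val + 3*w != -8)) ==> (3*q + val <= 0 || 2*val >= -1))
Before w := w: ((c == 4 || 2*val + 3*w != -8) ==> (3*q + val <= 21 || 2*val >= -1)) && ((!(c == 4 || 2*val + 3*w != -8)) ==> (3*q + val <= 0 || 2*val >= -1))
Before the loop (bound <=4), unroll the exhaustion recursion (WP_0 = exit-now case; WP_j = one more guarded iteration, up to j = 4):
  WP_0: (!(q + val < 0)) && ((c == 4 || 2*val + 3*w != -8) ==> (3*q + val <= 21 || 2*val >= -1)) && ((!(c == 4 || 2*val + 3*w != -8)) ==> (3*q + val <= 0 || 2*val >= -1))
  WP_1: (q + val < 0 ==> ((!(val + w < 0)) && ((c == 4 || 2*val + 3*w != -8) ==> (val + 3*w <= 21 || 2*val >= -1)) && ((!(c == 4 || 2*val + 3*w != -8)) ==> (val + 3*w <= 0 || 2*val >= -1)))) && ((!(q + val < 0)) ==> (((c == 4 || 2*val + 3*w != -8) ==> (3*q + val <= 21 || 2*val >= -1)) && ((!(c == 4 || 2*val + 3*w != -8)) ==> (3*q + val <= 0 || 2*val >= -1))))
  WP_2: (q + val < 0 ==> ((val + w < 0 ==> ((!(val + w < 0)) && ((c == 4 || 2*val + 3*w != -8) ==> (val + 3*w <= 21 || 2*val >= -1)) && ((!(c == 4 || 2*val + 3*w != -8)) ==> (val + 3*w <= 0 || 2*val >= -1)))) && ((!(val + w < 0)) ==> (((c == 4 || 2*val + 3*w != -8) ==> (val + 3*w <= 21 || 2*val >= -1)) && ((!(c == 4 || 2*val + 3*w != -8)) ==> (val + 3*w <= 0 || 2*val >= -1)))))) && ((!(q + val < 0)) ==> (((c == 4 || 2*val + 3*w != -8) ==> (3*q + val <= 21 || 2*val >= -1)) && ((!(c == 4 || 2*val + 3*w != -8)) ==> (3*q + val <= 0 || 2*val >= -1))))
  WP_3: (q + val < 0 ==> ((val + w < 0 ==> ((val + w < 0 ==> ((!(val + w < 0)) && ((c == 4 || 2*val + 3*w != -8) ==> (val + 3*w <= 21 || 2*val >= -1)) && ((!(c == 4 || 2*val + 3*w != -8)) ==> (val + 3*w <= 0 || 2*val >= -1)))) && ((!(val + w < 0)) ==> (((c == 4 || 2*val + 3*w != -8) ==> (val + 3*w <= 21 || 2*val >= -1)) && ((!(c == 4 || 2*val + 3*w != -8)) ==> (val + 3*w <= 0 || 2*val >= -1)))))) && ((!(val + w < 0)) ==> (((c == 4 || 2*val + 3*w != -8) ==> (val + 3*w <= 21 || 2*val >= -1)) && ((!(c == 4 || 2*val + 3*w != -8)) ==> (val + 3*w <= 0 || 2*val >= -1)))))) && ((!(q + val < 0)) ==> (((c == 4 || 2*val + 3*w != -8) ==> (3*q + val <= 21 || 2*val >= -1)) && ((!(c == 4 || 2*val + 3*w != -8)) ==> (3*q + val <= 0 || 2*val >= -1))))
  WP_4: (q + val < 0 ==> ((val + w < 0 ==> ((val + w < 0 ==> ((val + w < 0 ==> ((!(val + w < 0)) && ((c == 4 || 2*val + 3*w != -8) ==> (val + 3*w <= 21 || 2*val >= -1)) && ((!(c == 4 || 2*val + 3*w != -8)) ==> (val + 3*w <= 0 || 2*val >= -1)))) && ((!(val + w < 0)) ==> (((c == 4 || 2*val + 3*w != -8) ==> (val + 3*w <= 21 || 2*val >= -1)) && ((!(c == 4 || 2*val + 3*w != -8)) ==> (val + 3*w <= 0 || 2*val >= -1)))))) && ((!(val + w < 0)) ==> (((c == 4 || 2*val + 3*w != -8) ==> (val + 3*w <= 21 || 2*val >= -1)) && ((!(c == 4 || 2*val + 3*w != -8)) ==> (val + 3*w <= 0 || 2*val >= -1)))))) && ((!(val + w < 0)) ==> (((c == 4 || 2*val + 3*w != -8) ==> (val + 3*w <= 21 || 2*val >= -1)) && ((!(c == 4 || 2*val + 3*w != -8)) ==> (val + 3*w <= 0 || 2*val >= -1)))))) && ((!(q + val < 0)) ==> (((c == 4 || 2*val + 3*w != -8) ==> (3*q + val <= 21 || 2*val >= -1)) && ((!(c == 4 || 2*val + 3*w != -8)) ==> (3*q + val <= 0 || 2*val >= -1))))
So before the loop: (q + val < 0 ==> ((val + w < 0 ==> ((val + w < 0 ==> ((val + w < 0 ==> ((!(val + w < 0)) && ((c == 4 || 2*val + 3*w != -8) ==> (val + 3*w <= 21 || 2*val >= -1)) && ((!(c == 4 || 2*val + 3*w != -8)) ==> (val + 3*w <= 0 || 2*val >= -1)))) && ((!(val + w < 0)) ==> (((c == 4 || 2*val + 3*w != -8) ==> (val + 3*w <= 21 || 2*val >= -1)) && ((!(c == 4 || 2*val + 3*w != -8)) ==> (val + 3*w <= 0 || 2*val >= -1)))))) && ((!(val + w < 0)) ==> (((c == 4 || 2*val + 3*w != -8) ==> (val + 3*w <= 21 || 2*val >= -1)) && ((!(c == 4 || 2*val + 3*w != -8)) ==> (val + 3*w <= 0 || 2*val >= -1)))))) && ((!(val + w < 0)) ==> (((c == 4 || 2*val + 3*w != -8) ==> (val + 3*w <= 21 || 2*val >= -1)) && ((!(c == 4 || 2*val + 3*w != -8)) ==> (val + 3*w <= 0 || 2*val >= -1)))))) && ((!(q + val < 0)) ==> (((c == 4 || 2*val + 3*w != -8) ==> (3*q + val <= 21 || 2*val >= -1)) && ((!(c == 4 || 2*val + 3*w != -8)) ==> (3*q + val <= 0 || 2*val >= -1))))
Answer: WP = (q + val < 0 ==> ((val + w < 0 ==> ((val + w < 0 ==> ((val + w < 0 ==> ((!(val + w < 0)) && ((c == 4 || 2*val + 3*w != -8) ==> (val + 3*w <= 21 || 2*val >= -1)) && ((!(c == 4 || 2*val + 3*w != -8)) ==> (val + 3*w <= 0 || 2*val >= -1)))) && ((!(val + w < 0)) ==> (((c == 4 || 2*val + 3*w != -8) ==> (val + 3*w <= 21 || 2*val >= -1)) && ((!(c == 4 || 2*val + 3*w != -8)) ==> (val + 3*w <= 0 || 2*val >= -1)))))) && ((!(val + w < 0)) ==> (((c == 4 || 2*val + 3*w != -8) ==> (val + 3*w <= 21 || 2*val >= -1)) && ((!(c == 4 || 2*val + 3*w != -8)) ==> (val + 3*w <= 0 || 2*val >= -1)))))) && ((!(val + w < 0)) ==> (((c == 4 || 2*val + 3*w != -8) ==> (val + 3*w <= 21 || 2*val >= -1)) && ((!(c == 4 || 2*val + 3*w != -8)) ==> (val + 3*w <= 0 || 2*val >= -1)))))) && ((!(q + val < 0)) ==> (((c == 4 || 2*val + 3*w != -8) ==> (3*q + val <= 21 || 2*val >= -1)) && ((!(c == 4 || 2*val + 3*w != -8)) ==> (3*q + val <= 0 || 2*val >= -1))))


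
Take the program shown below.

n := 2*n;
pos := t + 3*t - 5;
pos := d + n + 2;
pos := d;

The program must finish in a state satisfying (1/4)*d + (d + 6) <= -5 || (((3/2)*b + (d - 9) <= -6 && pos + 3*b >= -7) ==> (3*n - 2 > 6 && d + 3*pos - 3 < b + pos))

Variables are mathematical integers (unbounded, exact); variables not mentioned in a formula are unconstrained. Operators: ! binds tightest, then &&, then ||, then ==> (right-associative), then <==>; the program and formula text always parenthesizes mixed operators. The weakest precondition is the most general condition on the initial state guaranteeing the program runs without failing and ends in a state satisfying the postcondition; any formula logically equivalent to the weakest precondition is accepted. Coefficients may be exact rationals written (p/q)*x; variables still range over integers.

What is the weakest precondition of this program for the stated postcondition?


Working backward. After the program, the postcondition (1/4)*d + (d + 6) <= -5 || (((3/2)*b + (d - 9) <= -6 && pos + 3*b >= -7) ==> (3*n - 2 > 6 && d + 3*pos - 3 < b + pos)) must hold; in canonical form it is (5/4)*d <= -11 || (((3/2)*b + d <= 3 && 3*b + pos >= -7) ==> (3*n > 8 && d + 2*pos < b + 3)).
Before pos := d: (5/4)*d <= -11 || (((3/2)*b + d <= 3 && 3*b + d >= -7) ==> (3*n > 8 && 3*d < b + 3))
Before pos := d + n + 2: (5/4)*d <= -11 || (((3/2)*b + d <= 3 && 3*b + d >= -7) ==> (3*n > 8 && 3*d < b + 3))
Before pos := t + 3*t - 5: (5/4)*d <= -11 || (((3/2)*b + d <= 3 && 3*b + d >= -7) ==> (3*n > 8 && 3*d < b + 3))
Before n := 2*n: (5/4)*d <= -11 || (((3/2)*b + d <= 3 && 3*b + d >= -7) ==> (6*n > 8 && 3*d < b + 3))
Answer: WP = (5/4)*d <= -11 || (((3/2)*b + d <= 3 && 3*b + d >= -7) ==> (6*n > 8 && 3*d < b + 3))


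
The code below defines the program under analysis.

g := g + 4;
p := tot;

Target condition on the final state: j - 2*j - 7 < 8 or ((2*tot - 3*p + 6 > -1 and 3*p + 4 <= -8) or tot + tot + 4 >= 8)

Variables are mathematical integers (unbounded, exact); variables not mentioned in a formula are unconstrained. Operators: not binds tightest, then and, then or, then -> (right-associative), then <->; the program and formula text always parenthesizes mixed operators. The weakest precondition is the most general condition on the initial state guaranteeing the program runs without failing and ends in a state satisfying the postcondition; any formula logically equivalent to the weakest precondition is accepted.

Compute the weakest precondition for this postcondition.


Working backward. After the program, the postcondition j - 2*j - 7 < 8 or ((2*tot - 3*p + 6 > -1 and 3*p + 4 <= -8) or tot + tot + 4 >= 8) must hold; in canonical form it is j > -15 or (2*tot > 3*p - 7 and 3*p <= -12) or 2*tot >= 4.
Before p := tot: j > -15 or (tot < 7 and 3*tot <= -12) or 2*tot >= 4
Before g := g + 4: j > -15 or (tot < 7 and 3*tot <= -12) or 2*tot >= 4
Answer: WP = j > -15 or (tot < 7 and 3*tot <= -12) or 2*tot >= 4


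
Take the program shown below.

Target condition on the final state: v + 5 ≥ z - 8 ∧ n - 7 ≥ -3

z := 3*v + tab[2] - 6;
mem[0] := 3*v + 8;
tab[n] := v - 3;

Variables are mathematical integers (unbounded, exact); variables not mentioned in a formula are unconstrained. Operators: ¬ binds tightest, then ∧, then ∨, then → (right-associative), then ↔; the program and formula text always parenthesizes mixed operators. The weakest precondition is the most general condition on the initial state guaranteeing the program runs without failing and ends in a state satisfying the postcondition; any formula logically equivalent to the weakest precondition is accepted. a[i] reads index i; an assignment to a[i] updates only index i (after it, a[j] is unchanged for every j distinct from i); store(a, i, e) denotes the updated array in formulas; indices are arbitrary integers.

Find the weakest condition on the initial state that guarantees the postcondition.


Working backward. After the program, the postcondition v + 5 ≥ z - 8 ∧ n - 7 ≥ -3 must hold; in canonical form it is v ≥ z - 13 ∧ n ≥ 4.
Before tab[n] := v - 3: v ≥ z - 13 ∧ n ≥ 4
Before mem[0] := 3*v + 8: v ≥ z - 13 ∧ n ≥ 4
Before z := 3*v + tab[2] - 6: tab[2] + 2*v ≤ 19 ∧ n ≥ 4
Answer: WP = tab[2] + 2*v ≤ 19 ∧ n ≥ 4


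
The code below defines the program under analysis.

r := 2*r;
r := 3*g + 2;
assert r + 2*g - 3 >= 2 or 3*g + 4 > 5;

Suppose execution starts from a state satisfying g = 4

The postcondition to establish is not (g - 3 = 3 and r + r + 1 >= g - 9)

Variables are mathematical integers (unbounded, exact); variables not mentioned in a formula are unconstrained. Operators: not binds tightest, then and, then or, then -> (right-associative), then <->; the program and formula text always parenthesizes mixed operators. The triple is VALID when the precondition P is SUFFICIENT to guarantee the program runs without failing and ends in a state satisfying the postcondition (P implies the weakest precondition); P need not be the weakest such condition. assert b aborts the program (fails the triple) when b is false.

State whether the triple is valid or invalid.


Working backward. After the program, the postcondition not (g - 3 = 3 and r + r + 1 >= g - 9) must hold; in canonical form it is not (g = 6 and 2*r >= g - 10).
Before assert r + 2*g - 3 >= 2 or 3*g + 4 > 5: (2*g + r >= 5 or 3*g > 1) and (not (g = 6 and 2*r >= g - 10))
Before r := 3*g + 2: (5*g >= 3 or 3*g > 1) and (not (g = 6 and 5*g >= -14))
Before r := 2*r: (5*g >= 3 or 3*g > 1) and (not (g = 6 and 5*g >= -14))
The weakest precondition is (5*g >= 3 or 3*g > 1) and (not (g = 6 and 5*g >= -14)).
Check whether g = 4 implies it.
Every state satisfying the precondition satisfies the weakest precondition: the implication holds.
Answer: valid


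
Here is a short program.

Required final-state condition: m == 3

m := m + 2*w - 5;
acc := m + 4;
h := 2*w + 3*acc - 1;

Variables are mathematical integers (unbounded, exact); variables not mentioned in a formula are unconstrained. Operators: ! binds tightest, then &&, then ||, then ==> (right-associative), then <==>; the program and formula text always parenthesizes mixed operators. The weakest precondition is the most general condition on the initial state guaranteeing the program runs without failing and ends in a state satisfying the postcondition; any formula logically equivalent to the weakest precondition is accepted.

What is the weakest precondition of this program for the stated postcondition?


Working backward. After the program, m == 3 must hold.
Before h := 2*w + 3*acc - 1: m == 3
Before acc := m + 4: m == 3
Before m := m + 2*w - 5: m + 2*w == 8
Answer: WP = m + 2*w == 8


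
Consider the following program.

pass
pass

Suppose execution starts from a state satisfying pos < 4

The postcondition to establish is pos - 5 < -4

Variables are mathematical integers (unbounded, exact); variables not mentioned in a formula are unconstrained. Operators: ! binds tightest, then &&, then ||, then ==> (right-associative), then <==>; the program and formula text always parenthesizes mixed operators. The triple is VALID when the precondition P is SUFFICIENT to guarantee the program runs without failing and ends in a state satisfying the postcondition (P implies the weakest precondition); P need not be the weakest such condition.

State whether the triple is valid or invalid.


Working backward. After the program, the postcondition pos - 5 < -4 must hold; in canonical form it is pos < 1.
Before skip: pos < 1
Before skip: pos < 1
The weakest precondition is pos < 1.
Check whether pos < 4 implies it.
Countermodel: at the initial state pos = 1, the precondition holds but the weakest precondition fails.
Answer: invalid


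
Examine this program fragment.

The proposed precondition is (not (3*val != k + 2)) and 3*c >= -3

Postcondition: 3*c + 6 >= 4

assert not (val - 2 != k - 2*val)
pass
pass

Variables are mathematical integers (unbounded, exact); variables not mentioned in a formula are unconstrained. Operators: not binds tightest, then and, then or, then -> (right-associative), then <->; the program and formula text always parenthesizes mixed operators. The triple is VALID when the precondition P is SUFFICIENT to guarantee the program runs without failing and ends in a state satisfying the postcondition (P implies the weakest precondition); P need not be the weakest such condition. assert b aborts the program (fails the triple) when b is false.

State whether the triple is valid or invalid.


Working backward. After the program, the postcondition 3*c + 6 >= 4 must hold; in canonical form it is 3*c >= -2.
Before skip: 3*c >= -2
Before skip: 3*c >= -2
Before assert not (val - 2 != k - 2*val): (not (3*val != k + 2)) and 3*c >= -2
The weakest precondition is (not (3*val != k + 2)) and 3*c >= -2.
Check whether (not (3*val != k + 2)) and 3*c >= -3 implies it.
Countermodel: at the initial state c = -1, k = -2, val = 0, the precondition holds but the weakest precondition fails.
Answer: invalid
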